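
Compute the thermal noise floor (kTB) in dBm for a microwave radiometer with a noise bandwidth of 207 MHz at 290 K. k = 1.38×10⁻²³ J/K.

P_n = kTB = 1.38×10⁻²³ × 290 × 2.07×10⁸ = 8.28×10⁻¹³ W
In dBm: 10 log₁₀(8.28×10⁻¹³ / 10⁻³) = −90.8 dBm

−90.8 dBm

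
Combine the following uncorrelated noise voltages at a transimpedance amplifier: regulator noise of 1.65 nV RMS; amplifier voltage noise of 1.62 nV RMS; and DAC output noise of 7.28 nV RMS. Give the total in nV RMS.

7.64 nV

Uncorrelated sources add in power (mean-square): V_tot = √(ΣV_i²)
V_tot = √[(1.65×10⁻⁹)² + (1.62×10⁻⁹)² + (7.28×10⁻⁹)²] = 7.64×10⁻⁹ V = 7.64 nV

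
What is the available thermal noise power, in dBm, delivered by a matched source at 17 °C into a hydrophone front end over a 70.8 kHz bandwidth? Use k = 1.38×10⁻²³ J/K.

T = 17 °C + 273.15 = 290.15 K
P_n = kTB = 1.38×10⁻²³ × 290.15 × 7.08×10⁴ = 2.83×10⁻¹⁶ W
In dBm: 10 log₁₀(2.83×10⁻¹⁶ / 10⁻³) = −125.5 dBm

−125.5 dBm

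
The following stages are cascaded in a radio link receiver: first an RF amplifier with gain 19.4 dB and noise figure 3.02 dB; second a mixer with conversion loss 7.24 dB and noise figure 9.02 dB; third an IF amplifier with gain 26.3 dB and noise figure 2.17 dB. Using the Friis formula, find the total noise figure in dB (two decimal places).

3.27 dB

Convert to linear (a loss of L dB is a gain of −L dB): F_i = 10^(NF_i/10), G_i = 10^(G_i,dB/10)
  Stage 1: F_1 = 10^(3.02/10) = 2.004, G_1 = 10^(19.4/10) = 87.10
  Stage 2: F_2 = 10^(9.02/10) = 7.980, G_2 = 10^(−7.24/10) = 0.1888
  Stage 3: F_3 = 10^(2.17/10) = 1.648, G_3 = 10^(26.3/10) = 426.6
Friis cascade:
  F = 2.004 + (7.980 − 1)/87.10 + (1.648 − 1)/16.44 = 2.124
NF = 10 log₁₀(2.124) = 3.27 dB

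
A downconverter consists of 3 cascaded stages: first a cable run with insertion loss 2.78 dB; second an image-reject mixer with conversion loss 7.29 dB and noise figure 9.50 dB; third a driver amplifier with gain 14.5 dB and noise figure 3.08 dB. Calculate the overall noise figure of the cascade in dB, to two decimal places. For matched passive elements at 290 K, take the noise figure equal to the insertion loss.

Convert to linear (a loss of L dB is a gain of −L dB): F_i = 10^(NF_i/10), G_i = 10^(G_i,dB/10)
  Stage 1: F_1 = 10^(2.78/10) = 1.897, G_1 = 10^(−2.78/10) = 0.5272
  Stage 2: F_2 = 10^(9.50/10) = 8.913, G_2 = 10^(−7.29/10) = 0.1866
  Stage 3: F_3 = 10^(3.08/10) = 2.032, G_3 = 10^(14.5/10) = 28.18
Friis cascade:
  F = 1.897 + (8.913 − 1)/0.5272 + (2.032 − 1)/0.09840 = 27.40
NF = 10 log₁₀(27.40) = 14.38 dB

14.38 dB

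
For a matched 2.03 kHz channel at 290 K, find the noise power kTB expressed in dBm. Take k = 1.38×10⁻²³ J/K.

−140.9 dBm

P_n = kTB = 1.38×10⁻²³ × 290 × 2.03×10³ = 8.12×10⁻¹⁸ W
In dBm: 10 log₁₀(8.12×10⁻¹⁸ / 10⁻³) = −140.9 dBm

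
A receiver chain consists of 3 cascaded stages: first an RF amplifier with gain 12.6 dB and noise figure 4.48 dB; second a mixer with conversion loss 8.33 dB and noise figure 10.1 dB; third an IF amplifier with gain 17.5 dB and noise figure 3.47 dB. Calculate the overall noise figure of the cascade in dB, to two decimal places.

5.76 dB

Convert to linear (a loss of L dB is a gain of −L dB): F_i = 10^(NF_i/10), G_i = 10^(G_i,dB/10)
  Stage 1: F_1 = 10^(4.48/10) = 2.805, G_1 = 10^(12.6/10) = 18.20
  Stage 2: F_2 = 10^(10.1/10) = 10.23, G_2 = 10^(−8.33/10) = 0.1469
  Stage 3: F_3 = 10^(3.47/10) = 2.223, G_3 = 10^(17.5/10) = 56.23
Friis cascade:
  F = 2.805 + (10.23 − 1)/18.20 + (2.223 − 1)/2.673 = 3.770
NF = 10 log₁₀(3.770) = 5.76 dB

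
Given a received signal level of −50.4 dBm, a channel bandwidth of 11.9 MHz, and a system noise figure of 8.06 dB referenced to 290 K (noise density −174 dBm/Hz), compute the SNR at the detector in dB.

Noise floor: N = −174 + 10 log₁₀(B) + NF
10 log₁₀(1.19×10⁷) = 70.76 dB
N = −174 + 70.76 + 8.06 = −95.18 dBm
SNR = P_sig − N = −50.4 − (−95.18) = 44.78 dB → 44.8 dB

44.8 dB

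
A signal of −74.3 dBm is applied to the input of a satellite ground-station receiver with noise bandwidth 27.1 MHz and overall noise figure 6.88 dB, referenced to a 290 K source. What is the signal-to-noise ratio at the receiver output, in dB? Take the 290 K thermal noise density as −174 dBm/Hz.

18.5 dB

Noise floor: N = −174 + 10 log₁₀(B) + NF
10 log₁₀(2.71×10⁷) = 74.33 dB
N = −174 + 74.33 + 6.88 = −92.79 dBm
SNR = P_sig − N = −74.3 − (−92.79) = 18.49 dB → 18.5 dB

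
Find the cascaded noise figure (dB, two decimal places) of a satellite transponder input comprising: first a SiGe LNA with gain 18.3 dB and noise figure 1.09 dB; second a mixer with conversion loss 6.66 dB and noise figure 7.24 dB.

Convert to linear (a loss of L dB is a gain of −L dB): F_i = 10^(NF_i/10), G_i = 10^(G_i,dB/10)
  Stage 1: F_1 = 10^(1.09/10) = 1.285, G_1 = 10^(18.3/10) = 67.61
  Stage 2: F_2 = 10^(7.24/10) = 5.297, G_2 = 10^(−6.66/10) = 0.2158
Friis cascade:
  F = 1.285 + (5.297 − 1)/67.61 = 1.349
NF = 10 log₁₀(1.349) = 1.30 dB

1.30 dB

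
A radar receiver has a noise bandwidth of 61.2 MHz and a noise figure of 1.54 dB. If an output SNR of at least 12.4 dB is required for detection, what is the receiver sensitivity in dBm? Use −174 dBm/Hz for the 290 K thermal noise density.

−82.2 dBm

Sensitivity = −174 + 10 log₁₀(B) + NF + SNR_min
= −174 + 77.87 + 1.54 + 12.4
= −82.19 dBm → −82.2 dBm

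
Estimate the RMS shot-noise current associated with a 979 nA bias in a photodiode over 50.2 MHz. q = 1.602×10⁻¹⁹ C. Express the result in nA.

3.97 nA

I_n = √(2qI·B)
2qI·B = 2 × 1.602×10⁻¹⁹ × 9.79×10⁻⁷ × 5.02×10⁷ = 1.57×10⁻¹⁷ A²
I_n = √(1.57×10⁻¹⁷) = 3.97×10⁻⁹ A = 3.97 nA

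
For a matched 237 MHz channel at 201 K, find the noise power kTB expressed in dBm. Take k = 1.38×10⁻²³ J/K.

P_n = kTB = 1.38×10⁻²³ × 201 × 2.37×10⁸ = 6.57×10⁻¹³ W
In dBm: 10 log₁₀(6.57×10⁻¹³ / 10⁻³) = −91.8 dBm

−91.8 dBm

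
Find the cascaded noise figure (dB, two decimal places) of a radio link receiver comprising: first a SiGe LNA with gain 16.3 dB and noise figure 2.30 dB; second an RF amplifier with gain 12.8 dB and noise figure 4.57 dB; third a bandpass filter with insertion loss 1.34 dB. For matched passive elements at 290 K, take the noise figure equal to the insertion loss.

2.41 dB

Convert to linear (a loss of L dB is a gain of −L dB): F_i = 10^(NF_i/10), G_i = 10^(G_i,dB/10)
  Stage 1: F_1 = 10^(2.30/10) = 1.698, G_1 = 10^(16.3/10) = 42.66
  Stage 2: F_2 = 10^(4.57/10) = 2.864, G_2 = 10^(12.8/10) = 19.05
  Stage 3: F_3 = 10^(1.34/10) = 1.361, G_3 = 10^(−1.34/10) = 0.7345
Friis cascade:
  F = 1.698 + (2.864 − 1)/42.66 + (1.361 − 1)/812.8 = 1.742
NF = 10 log₁₀(1.742) = 2.41 dB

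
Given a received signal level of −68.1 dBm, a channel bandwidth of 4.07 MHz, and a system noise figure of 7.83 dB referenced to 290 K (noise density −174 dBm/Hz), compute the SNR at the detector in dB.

Noise floor: N = −174 + 10 log₁₀(B) + NF
10 log₁₀(4.07×10⁶) = 66.1 dB
N = −174 + 66.1 + 7.83 = −100.07 dBm
SNR = P_sig − N = −68.1 − (−100.07) = 31.97 dB → 32.0 dB

32.0 dB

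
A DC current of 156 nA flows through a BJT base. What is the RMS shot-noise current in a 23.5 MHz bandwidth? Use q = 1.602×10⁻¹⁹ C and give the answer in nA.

1.08 nA

I_n = √(2qI·B)
2qI·B = 2 × 1.602×10⁻¹⁹ × 1.56×10⁻⁷ × 2.35×10⁷ = 1.17×10⁻¹⁸ A²
I_n = √(1.17×10⁻¹⁸) = 1.08×10⁻⁹ A = 1.08 nA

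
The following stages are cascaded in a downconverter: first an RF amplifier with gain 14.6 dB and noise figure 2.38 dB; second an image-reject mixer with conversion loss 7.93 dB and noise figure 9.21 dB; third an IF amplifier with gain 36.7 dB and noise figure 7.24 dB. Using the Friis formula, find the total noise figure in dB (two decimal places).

Convert to linear (a loss of L dB is a gain of −L dB): F_i = 10^(NF_i/10), G_i = 10^(G_i,dB/10)
  Stage 1: F_1 = 10^(2.38/10) = 1.730, G_1 = 10^(14.6/10) = 28.84
  Stage 2: F_2 = 10^(9.21/10) = 8.337, G_2 = 10^(−7.93/10) = 0.1611
  Stage 3: F_3 = 10^(7.24/10) = 5.297, G_3 = 10^(36.7/10) = 4677
Friis cascade:
  F = 1.730 + (8.337 − 1)/28.84 + (5.297 − 1)/4.645 = 2.909
NF = 10 log₁₀(2.909) = 4.64 dB

4.64 dB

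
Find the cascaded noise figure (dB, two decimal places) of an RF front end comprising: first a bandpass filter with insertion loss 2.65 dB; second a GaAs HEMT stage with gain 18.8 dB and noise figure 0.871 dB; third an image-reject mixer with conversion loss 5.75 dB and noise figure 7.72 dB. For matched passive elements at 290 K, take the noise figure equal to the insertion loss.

3.75 dB

Convert to linear (a loss of L dB is a gain of −L dB): F_i = 10^(NF_i/10), G_i = 10^(G_i,dB/10)
  Stage 1: F_1 = 10^(2.65/10) = 1.841, G_1 = 10^(−2.65/10) = 0.5433
  Stage 2: F_2 = 10^(0.871/10) = 1.222, G_2 = 10^(18.8/10) = 75.86
  Stage 3: F_3 = 10^(7.72/10) = 5.916, G_3 = 10^(−5.75/10) = 0.2661
Friis cascade:
  F = 1.841 + (1.222 − 1)/0.5433 + (5.916 − 1)/41.21 = 2.369
NF = 10 log₁₀(2.369) = 3.75 dB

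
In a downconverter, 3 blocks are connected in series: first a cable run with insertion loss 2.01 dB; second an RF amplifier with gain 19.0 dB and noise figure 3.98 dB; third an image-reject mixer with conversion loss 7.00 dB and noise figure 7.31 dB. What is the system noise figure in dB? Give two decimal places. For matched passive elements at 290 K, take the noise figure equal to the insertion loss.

Convert to linear (a loss of L dB is a gain of −L dB): F_i = 10^(NF_i/10), G_i = 10^(G_i,dB/10)
  Stage 1: F_1 = 10^(2.01/10) = 1.589, G_1 = 10^(−2.01/10) = 0.6295
  Stage 2: F_2 = 10^(3.98/10) = 2.500, G_2 = 10^(19.0/10) = 79.43
  Stage 3: F_3 = 10^(7.31/10) = 5.383, G_3 = 10^(−7.00/10) = 0.1995
Friis cascade:
  F = 1.589 + (2.500 − 1)/0.6295 + (5.383 − 1)/50.00 = 4.060
NF = 10 log₁₀(4.060) = 6.08 dB

6.08 dB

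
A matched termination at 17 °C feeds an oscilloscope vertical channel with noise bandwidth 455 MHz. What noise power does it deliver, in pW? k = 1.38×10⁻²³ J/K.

T = 17 °C + 273.15 = 290.15 K
P_n = kTB = 1.38×10⁻²³ × 290.15 × 4.55×10⁸ = 1.82×10⁻¹² W = 1.82 pW

1.82 pW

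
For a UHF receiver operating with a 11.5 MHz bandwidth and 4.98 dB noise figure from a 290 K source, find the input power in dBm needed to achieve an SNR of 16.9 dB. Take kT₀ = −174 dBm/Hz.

−81.5 dBm

Sensitivity = −174 + 10 log₁₀(B) + NF + SNR_min
= −174 + 70.61 + 4.98 + 16.9
= −81.51 dBm → −81.5 dBm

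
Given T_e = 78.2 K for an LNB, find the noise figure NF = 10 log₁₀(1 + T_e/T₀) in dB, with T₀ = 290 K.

F = 1 + T_e/T₀ = 1 + 78.2/290 = 1.26966
NF = 10 log₁₀(1.26966) = 1.04 dB

1.04 dB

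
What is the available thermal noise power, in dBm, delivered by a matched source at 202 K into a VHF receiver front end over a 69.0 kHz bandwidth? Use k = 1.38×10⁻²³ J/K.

P_n = kTB = 1.38×10⁻²³ × 202 × 6.90×10⁴ = 1.92×10⁻¹⁶ W
In dBm: 10 log₁₀(1.92×10⁻¹⁶ / 10⁻³) = −127.2 dBm

−127.2 dBm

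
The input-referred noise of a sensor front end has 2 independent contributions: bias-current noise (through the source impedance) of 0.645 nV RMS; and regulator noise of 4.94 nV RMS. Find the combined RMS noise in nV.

Uncorrelated sources add in power (mean-square): V_tot = √(ΣV_i²)
V_tot = √[(6.45×10⁻¹⁰)² + (4.94×10⁻⁹)²] = 4.98×10⁻⁹ V = 4.98 nV

4.98 nV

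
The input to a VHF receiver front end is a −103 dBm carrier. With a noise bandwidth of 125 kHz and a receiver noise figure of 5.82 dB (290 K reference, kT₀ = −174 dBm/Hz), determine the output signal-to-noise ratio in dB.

Noise floor: N = −174 + 10 log₁₀(B) + NF
10 log₁₀(1.25×10⁵) = 50.97 dB
N = −174 + 50.97 + 5.82 = −117.21 dBm
SNR = P_sig − N = −103 − (−117.21) = 14.21 dB → 14.2 dB

14.2 dB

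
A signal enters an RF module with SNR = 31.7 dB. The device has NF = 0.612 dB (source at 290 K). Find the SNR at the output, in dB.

31.088 dB

By definition F = SNR_in/SNR_out, so in dB: SNR_out = SNR_in − NF
SNR_out = 31.7 − 0.612 = 31.088 dB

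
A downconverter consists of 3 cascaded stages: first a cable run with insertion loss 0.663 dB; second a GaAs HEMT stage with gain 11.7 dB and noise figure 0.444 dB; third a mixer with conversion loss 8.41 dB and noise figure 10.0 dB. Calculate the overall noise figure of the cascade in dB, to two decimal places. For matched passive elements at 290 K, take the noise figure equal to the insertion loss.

3.01 dB

Convert to linear (a loss of L dB is a gain of −L dB): F_i = 10^(NF_i/10), G_i = 10^(G_i,dB/10)
  Stage 1: F_1 = 10^(0.663/10) = 1.165, G_1 = 10^(−0.663/10) = 0.8584
  Stage 2: F_2 = 10^(0.444/10) = 1.108, G_2 = 10^(11.7/10) = 14.79
  Stage 3: F_3 = 10^(10.0/10) = 10.00, G_3 = 10^(−8.41/10) = 0.1442
Friis cascade:
  F = 1.165 + (1.108 − 1)/0.8584 + (10.00 − 1)/12.70 = 1.999
NF = 10 log₁₀(1.999) = 3.01 dB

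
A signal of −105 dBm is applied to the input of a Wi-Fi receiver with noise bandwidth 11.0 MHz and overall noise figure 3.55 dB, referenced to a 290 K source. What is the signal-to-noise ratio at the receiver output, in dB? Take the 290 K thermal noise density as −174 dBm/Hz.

Noise floor: N = −174 + 10 log₁₀(B) + NF
10 log₁₀(1.10×10⁷) = 70.41 dB
N = −174 + 70.41 + 3.55 = −100.04 dBm
SNR = P_sig − N = −105 − (−100.04) = −4.96 dB → −5.0 dB

−5.0 dB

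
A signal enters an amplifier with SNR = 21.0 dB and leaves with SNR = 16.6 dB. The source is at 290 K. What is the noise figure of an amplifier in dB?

4.4 dB

NF (dB) = SNR_in(dB) − SNR_out(dB) when the source is at T₀
NF = 21.0 − 16.6 = 4.4 dB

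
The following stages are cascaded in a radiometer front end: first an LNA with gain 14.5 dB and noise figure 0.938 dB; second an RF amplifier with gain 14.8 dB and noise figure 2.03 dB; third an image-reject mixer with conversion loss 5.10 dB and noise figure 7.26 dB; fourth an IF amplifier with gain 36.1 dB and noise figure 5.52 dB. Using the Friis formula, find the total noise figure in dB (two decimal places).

Convert to linear (a loss of L dB is a gain of −L dB): F_i = 10^(NF_i/10), G_i = 10^(G_i,dB/10)
  Stage 1: F_1 = 10^(0.938/10) = 1.241, G_1 = 10^(14.5/10) = 28.18
  Stage 2: F_2 = 10^(2.03/10) = 1.596, G_2 = 10^(14.8/10) = 30.20
  Stage 3: F_3 = 10^(7.26/10) = 5.321, G_3 = 10^(−5.10/10) = 0.3090
  Stage 4: F_4 = 10^(5.52/10) = 3.565, G_4 = 10^(36.1/10) = 4074
Friis cascade:
  F = 1.241 + (1.596 − 1)/28.18 + (5.321 − 1)/851.1 + (3.565 − 1)/263.0 = 1.277
NF = 10 log₁₀(1.277) = 1.06 dB

1.06 dB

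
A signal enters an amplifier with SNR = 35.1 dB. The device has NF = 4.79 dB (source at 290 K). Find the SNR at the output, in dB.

By definition F = SNR_in/SNR_out, so in dB: SNR_out = SNR_in − NF
SNR_out = 35.1 − 4.79 = 30.31 dB

30.31 dB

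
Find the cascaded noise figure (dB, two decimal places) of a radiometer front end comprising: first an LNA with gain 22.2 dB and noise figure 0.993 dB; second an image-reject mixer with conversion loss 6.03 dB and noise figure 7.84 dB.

Convert to linear (a loss of L dB is a gain of −L dB): F_i = 10^(NF_i/10), G_i = 10^(G_i,dB/10)
  Stage 1: F_1 = 10^(0.993/10) = 1.257, G_1 = 10^(22.2/10) = 166.0
  Stage 2: F_2 = 10^(7.84/10) = 6.081, G_2 = 10^(−6.03/10) = 0.2495
Friis cascade:
  F = 1.257 + (6.081 − 1)/166.0 = 1.288
NF = 10 log₁₀(1.288) = 1.10 dB

1.10 dB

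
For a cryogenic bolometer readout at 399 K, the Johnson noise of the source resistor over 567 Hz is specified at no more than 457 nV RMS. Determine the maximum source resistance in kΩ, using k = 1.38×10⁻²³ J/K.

Johnson–Nyquist: V_n = √(4kTRB) ⇒ R = V_n² / (4kTB)
4kTB = 4 × 1.38×10⁻²³ × 399 × 5.67×10² = 1.25×10⁻¹⁷
R = (4.57×10⁻⁷)² / 1.25×10⁻¹⁷ = 1.67×10⁴ Ω = 16.7 kΩ

16.7 kΩ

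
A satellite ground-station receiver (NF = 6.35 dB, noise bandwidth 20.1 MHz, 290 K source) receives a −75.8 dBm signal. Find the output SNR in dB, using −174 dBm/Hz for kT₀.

Noise floor: N = −174 + 10 log₁₀(B) + NF
10 log₁₀(2.01×10⁷) = 73.03 dB
N = −174 + 73.03 + 6.35 = −94.62 dBm
SNR = P_sig − N = −75.8 − (−94.62) = 18.82 dB → 18.8 dB

18.8 dB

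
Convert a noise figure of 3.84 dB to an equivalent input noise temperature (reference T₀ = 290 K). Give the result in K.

412 K

F = 10^(3.84/10) = 2.42103
T_e = (F − 1)·T₀ = (2.42103 − 1) × 290 = 412 K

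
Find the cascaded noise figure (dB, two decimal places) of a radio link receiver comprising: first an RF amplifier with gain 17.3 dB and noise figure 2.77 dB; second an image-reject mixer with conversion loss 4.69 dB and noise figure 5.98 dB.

Convert to linear (a loss of L dB is a gain of −L dB): F_i = 10^(NF_i/10), G_i = 10^(G_i,dB/10)
  Stage 1: F_1 = 10^(2.77/10) = 1.892, G_1 = 10^(17.3/10) = 53.70
  Stage 2: F_2 = 10^(5.98/10) = 3.963, G_2 = 10^(−4.69/10) = 0.3396
Friis cascade:
  F = 1.892 + (3.963 − 1)/53.70 = 1.948
NF = 10 log₁₀(1.948) = 2.89 dB

2.89 dB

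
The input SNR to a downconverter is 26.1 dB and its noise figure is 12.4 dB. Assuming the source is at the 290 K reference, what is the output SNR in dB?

13.7 dB

By definition F = SNR_in/SNR_out, so in dB: SNR_out = SNR_in − NF
SNR_out = 26.1 − 12.4 = 13.7 dB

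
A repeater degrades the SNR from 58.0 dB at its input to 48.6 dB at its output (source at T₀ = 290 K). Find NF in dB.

NF (dB) = SNR_in(dB) − SNR_out(dB) when the source is at T₀
NF = 58.0 − 48.6 = 9.4 dB

9.4 dB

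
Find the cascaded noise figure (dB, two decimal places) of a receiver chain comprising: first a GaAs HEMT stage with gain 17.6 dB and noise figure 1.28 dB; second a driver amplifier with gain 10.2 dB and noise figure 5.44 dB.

Convert to linear (a loss of L dB is a gain of −L dB): F_i = 10^(NF_i/10), G_i = 10^(G_i,dB/10)
  Stage 1: F_1 = 10^(1.28/10) = 1.343, G_1 = 10^(17.6/10) = 57.54
  Stage 2: F_2 = 10^(5.44/10) = 3.499, G_2 = 10^(10.2/10) = 10.47
Friis cascade:
  F = 1.343 + (3.499 − 1)/57.54 = 1.386
NF = 10 log₁₀(1.386) = 1.42 dB

1.42 dB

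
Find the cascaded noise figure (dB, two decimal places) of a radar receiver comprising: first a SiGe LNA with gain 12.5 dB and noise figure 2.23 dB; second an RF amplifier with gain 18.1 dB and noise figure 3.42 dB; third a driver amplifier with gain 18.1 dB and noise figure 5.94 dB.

2.41 dB

Convert to linear (a loss of L dB is a gain of −L dB): F_i = 10^(NF_i/10), G_i = 10^(G_i,dB/10)
  Stage 1: F_1 = 10^(2.23/10) = 1.671, G_1 = 10^(12.5/10) = 17.78
  Stage 2: F_2 = 10^(3.42/10) = 2.198, G_2 = 10^(18.1/10) = 64.57
  Stage 3: F_3 = 10^(5.94/10) = 3.926, G_3 = 10^(18.1/10) = 64.57
Friis cascade:
  F = 1.671 + (2.198 − 1)/17.78 + (3.926 − 1)/1148 = 1.741
NF = 10 log₁₀(1.741) = 2.41 dB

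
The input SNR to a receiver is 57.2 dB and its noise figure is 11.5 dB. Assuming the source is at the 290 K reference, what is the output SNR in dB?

45.7 dB

By definition F = SNR_in/SNR_out, so in dB: SNR_out = SNR_in − NF
SNR_out = 57.2 − 11.5 = 45.7 dB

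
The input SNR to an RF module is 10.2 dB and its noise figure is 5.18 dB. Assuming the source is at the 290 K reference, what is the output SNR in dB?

By definition F = SNR_in/SNR_out, so in dB: SNR_out = SNR_in − NF
SNR_out = 10.2 − 5.18 = 5.02 dB

5.02 dB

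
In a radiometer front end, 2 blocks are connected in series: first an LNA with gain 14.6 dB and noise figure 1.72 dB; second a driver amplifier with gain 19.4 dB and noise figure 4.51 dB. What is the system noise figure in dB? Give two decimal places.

Convert to linear (a loss of L dB is a gain of −L dB): F_i = 10^(NF_i/10), G_i = 10^(G_i,dB/10)
  Stage 1: F_1 = 10^(1.72/10) = 1.486, G_1 = 10^(14.6/10) = 28.84
  Stage 2: F_2 = 10^(4.51/10) = 2.825, G_2 = 10^(19.4/10) = 87.10
Friis cascade:
  F = 1.486 + (2.825 − 1)/28.84 = 1.549
NF = 10 log₁₀(1.549) = 1.90 dB

1.90 dB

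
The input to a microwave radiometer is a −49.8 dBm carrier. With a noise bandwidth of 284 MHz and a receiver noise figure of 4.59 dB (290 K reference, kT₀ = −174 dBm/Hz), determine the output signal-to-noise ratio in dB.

35.1 dB

Noise floor: N = −174 + 10 log₁₀(B) + NF
10 log₁₀(2.84×10⁸) = 84.53 dB
N = −174 + 84.53 + 4.59 = −84.88 dBm
SNR = P_sig − N = −49.8 − (−84.88) = 35.08 dB → 35.1 dB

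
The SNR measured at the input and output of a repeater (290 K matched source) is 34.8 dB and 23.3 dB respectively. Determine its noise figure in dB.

NF (dB) = SNR_in(dB) − SNR_out(dB) when the source is at T₀
NF = 34.8 − 23.3 = 11.5 dB

11.5 dB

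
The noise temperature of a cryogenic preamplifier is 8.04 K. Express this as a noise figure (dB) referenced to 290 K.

F = 1 + T_e/T₀ = 1 + 8.04/290 = 1.02772
NF = 10 log₁₀(1.02772) = 0.119 dB

0.119 dB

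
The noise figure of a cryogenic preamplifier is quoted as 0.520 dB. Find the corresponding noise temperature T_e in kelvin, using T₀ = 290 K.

F = 10^(0.520/10) = 1.1272
T_e = (F − 1)·T₀ = (1.1272 − 1) × 290 = 36.9 K

36.9 K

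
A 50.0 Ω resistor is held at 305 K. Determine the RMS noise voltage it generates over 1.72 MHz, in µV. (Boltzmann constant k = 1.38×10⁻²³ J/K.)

1.20 µV

V_n = √(4kTRB)
4kTRB = 4 × 1.38×10⁻²³ × 305 × 5.00×10¹ × 1.72×10⁶ = 1.45×10⁻¹² V²
V_n = √(1.45×10⁻¹²) = 1.20×10⁻⁶ V = 1.20 µV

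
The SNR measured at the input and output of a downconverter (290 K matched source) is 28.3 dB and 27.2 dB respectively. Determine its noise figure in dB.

1.1 dB

NF (dB) = SNR_in(dB) − SNR_out(dB) when the source is at T₀
NF = 28.3 − 27.2 = 1.1 dB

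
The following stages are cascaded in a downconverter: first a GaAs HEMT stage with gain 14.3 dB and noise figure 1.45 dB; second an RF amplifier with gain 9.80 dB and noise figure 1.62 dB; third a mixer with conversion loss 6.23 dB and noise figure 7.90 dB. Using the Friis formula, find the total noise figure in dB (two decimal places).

Convert to linear (a loss of L dB is a gain of −L dB): F_i = 10^(NF_i/10), G_i = 10^(G_i,dB/10)
  Stage 1: F_1 = 10^(1.45/10) = 1.396, G_1 = 10^(14.3/10) = 26.92
  Stage 2: F_2 = 10^(1.62/10) = 1.452, G_2 = 10^(9.80/10) = 9.550
  Stage 3: F_3 = 10^(7.90/10) = 6.166, G_3 = 10^(−6.23/10) = 0.2382
Friis cascade:
  F = 1.396 + (1.452 − 1)/26.92 + (6.166 − 1)/257.0 = 1.433
NF = 10 log₁₀(1.433) = 1.56 dB

1.56 dB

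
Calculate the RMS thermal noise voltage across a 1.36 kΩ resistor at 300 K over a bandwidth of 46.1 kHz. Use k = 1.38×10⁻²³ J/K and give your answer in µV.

1.02 µV

V_n = √(4kTRB)
4kTRB = 4 × 1.38×10⁻²³ × 300 × 1.36×10³ × 4.61×10⁴ = 1.04×10⁻¹² V²
V_n = √(1.04×10⁻¹²) = 1.02×10⁻⁶ V = 1.02 µV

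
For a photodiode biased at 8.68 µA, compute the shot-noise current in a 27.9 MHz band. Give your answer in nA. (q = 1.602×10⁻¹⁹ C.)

8.81 nA

I_n = √(2qI·B)
2qI·B = 2 × 1.602×10⁻¹⁹ × 8.68×10⁻⁶ × 2.79×10⁷ = 7.76×10⁻¹⁷ A²
I_n = √(7.76×10⁻¹⁷) = 8.81×10⁻⁹ A = 8.81 nA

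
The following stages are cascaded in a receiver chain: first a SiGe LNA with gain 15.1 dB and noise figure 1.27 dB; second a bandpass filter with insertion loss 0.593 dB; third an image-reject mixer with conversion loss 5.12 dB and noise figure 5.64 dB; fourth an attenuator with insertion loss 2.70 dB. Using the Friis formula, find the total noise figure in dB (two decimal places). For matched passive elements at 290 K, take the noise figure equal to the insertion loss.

1.87 dB

Convert to linear (a loss of L dB is a gain of −L dB): F_i = 10^(NF_i/10), G_i = 10^(G_i,dB/10)
  Stage 1: F_1 = 10^(1.27/10) = 1.340, G_1 = 10^(15.1/10) = 32.36
  Stage 2: F_2 = 10^(0.593/10) = 1.146, G_2 = 10^(−0.593/10) = 0.8724
  Stage 3: F_3 = 10^(5.64/10) = 3.664, G_3 = 10^(−5.12/10) = 0.3076
  Stage 4: F_4 = 10^(2.70/10) = 1.862, G_4 = 10^(−2.70/10) = 0.5370
Friis cascade:
  F = 1.340 + (1.146 − 1)/32.36 + (3.664 − 1)/28.23 + (1.862 − 1)/8.684 = 1.538
NF = 10 log₁₀(1.538) = 1.87 dB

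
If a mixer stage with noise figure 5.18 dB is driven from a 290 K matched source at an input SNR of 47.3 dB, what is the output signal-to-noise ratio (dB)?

42.12 dB

By definition F = SNR_in/SNR_out, so in dB: SNR_out = SNR_in − NF
SNR_out = 47.3 − 5.18 = 42.12 dB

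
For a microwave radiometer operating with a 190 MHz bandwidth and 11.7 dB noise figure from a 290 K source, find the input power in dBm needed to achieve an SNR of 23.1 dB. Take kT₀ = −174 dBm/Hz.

Sensitivity = −174 + 10 log₁₀(B) + NF + SNR_min
= −174 + 82.79 + 11.7 + 23.1
= −56.41 dBm → −56.4 dBm

−56.4 dBm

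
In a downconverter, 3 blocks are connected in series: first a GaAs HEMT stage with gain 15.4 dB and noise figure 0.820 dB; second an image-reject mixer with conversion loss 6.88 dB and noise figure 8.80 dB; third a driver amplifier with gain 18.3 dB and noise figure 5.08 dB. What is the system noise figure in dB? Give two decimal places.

2.33 dB

Convert to linear (a loss of L dB is a gain of −L dB): F_i = 10^(NF_i/10), G_i = 10^(G_i,dB/10)
  Stage 1: F_1 = 10^(0.820/10) = 1.208, G_1 = 10^(15.4/10) = 34.67
  Stage 2: F_2 = 10^(8.80/10) = 7.586, G_2 = 10^(−6.88/10) = 0.2051
  Stage 3: F_3 = 10^(5.08/10) = 3.221, G_3 = 10^(18.3/10) = 67.61
Friis cascade:
  F = 1.208 + (7.586 − 1)/34.67 + (3.221 − 1)/7.112 = 1.710
NF = 10 log₁₀(1.710) = 2.33 dB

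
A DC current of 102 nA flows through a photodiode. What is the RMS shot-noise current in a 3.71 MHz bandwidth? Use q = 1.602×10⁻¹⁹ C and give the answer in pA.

I_n = √(2qI·B)
2qI·B = 2 × 1.602×10⁻¹⁹ × 1.02×10⁻⁷ × 3.71×10⁶ = 1.21×10⁻¹⁹ A²
I_n = √(1.21×10⁻¹⁹) = 3.48×10⁻¹⁰ A = 348 pA

348 pA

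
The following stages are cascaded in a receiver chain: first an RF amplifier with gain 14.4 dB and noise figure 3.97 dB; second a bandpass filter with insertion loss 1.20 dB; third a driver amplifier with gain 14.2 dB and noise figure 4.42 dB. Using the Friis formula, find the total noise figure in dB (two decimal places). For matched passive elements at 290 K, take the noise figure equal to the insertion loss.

Convert to linear (a loss of L dB is a gain of −L dB): F_i = 10^(NF_i/10), G_i = 10^(G_i,dB/10)
  Stage 1: F_1 = 10^(3.97/10) = 2.495, G_1 = 10^(14.4/10) = 27.54
  Stage 2: F_2 = 10^(1.20/10) = 1.318, G_2 = 10^(−1.20/10) = 0.7586
  Stage 3: F_3 = 10^(4.42/10) = 2.767, G_3 = 10^(14.2/10) = 26.30
Friis cascade:
  F = 2.495 + (1.318 − 1)/27.54 + (2.767 − 1)/20.89 = 2.591
NF = 10 log₁₀(2.591) = 4.13 dB

4.13 dB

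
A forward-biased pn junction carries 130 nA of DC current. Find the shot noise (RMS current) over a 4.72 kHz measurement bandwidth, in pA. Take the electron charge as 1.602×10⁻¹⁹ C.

I_n = √(2qI·B)
2qI·B = 2 × 1.602×10⁻¹⁹ × 1.30×10⁻⁷ × 4.72×10³ = 1.97×10⁻²² A²
I_n = √(1.97×10⁻²²) = 1.40×10⁻¹¹ A = 14.0 pA

14.0 pA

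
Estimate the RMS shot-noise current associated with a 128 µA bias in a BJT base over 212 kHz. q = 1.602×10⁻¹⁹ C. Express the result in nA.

I_n = √(2qI·B)
2qI·B = 2 × 1.602×10⁻¹⁹ × 1.28×10⁻⁴ × 2.12×10⁵ = 8.69×10⁻¹⁸ A²
I_n = √(8.69×10⁻¹⁸) = 2.95×10⁻⁹ A = 2.95 nA

2.95 nA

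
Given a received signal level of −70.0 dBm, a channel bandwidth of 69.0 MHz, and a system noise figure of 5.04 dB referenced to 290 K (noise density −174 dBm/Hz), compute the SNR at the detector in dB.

Noise floor: N = −174 + 10 log₁₀(B) + NF
10 log₁₀(6.90×10⁷) = 78.39 dB
N = −174 + 78.39 + 5.04 = −90.57 dBm
SNR = P_sig − N = −70.0 − (−90.57) = 20.57 dB → 20.6 dB

20.6 dB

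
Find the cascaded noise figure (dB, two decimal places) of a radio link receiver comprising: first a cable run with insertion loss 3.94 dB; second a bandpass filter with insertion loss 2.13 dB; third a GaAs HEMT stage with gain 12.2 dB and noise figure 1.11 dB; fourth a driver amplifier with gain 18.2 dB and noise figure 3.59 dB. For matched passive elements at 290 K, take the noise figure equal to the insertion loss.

Convert to linear (a loss of L dB is a gain of −L dB): F_i = 10^(NF_i/10), G_i = 10^(G_i,dB/10)
  Stage 1: F_1 = 10^(3.94/10) = 2.477, G_1 = 10^(−3.94/10) = 0.4036
  Stage 2: F_2 = 10^(2.13/10) = 1.633, G_2 = 10^(−2.13/10) = 0.6124
  Stage 3: F_3 = 10^(1.11/10) = 1.291, G_3 = 10^(12.2/10) = 16.60
  Stage 4: F_4 = 10^(3.59/10) = 2.286, G_4 = 10^(18.2/10) = 66.07
Friis cascade:
  F = 2.477 + (1.633 − 1)/0.4036 + (1.291 − 1)/0.2472 + (2.286 − 1)/4.102 = 5.537
NF = 10 log₁₀(5.537) = 7.43 dB

7.43 dB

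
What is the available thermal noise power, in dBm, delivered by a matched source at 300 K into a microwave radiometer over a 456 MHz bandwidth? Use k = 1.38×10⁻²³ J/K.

P_n = kTB = 1.38×10⁻²³ × 300 × 4.56×10⁸ = 1.89×10⁻¹² W
In dBm: 10 log₁₀(1.89×10⁻¹² / 10⁻³) = −87.2 dBm

−87.2 dBm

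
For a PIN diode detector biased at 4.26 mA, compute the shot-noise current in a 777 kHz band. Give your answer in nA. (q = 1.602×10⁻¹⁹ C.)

32.6 nA

I_n = √(2qI·B)
2qI·B = 2 × 1.602×10⁻¹⁹ × 4.26×10⁻³ × 7.77×10⁵ = 1.06×10⁻¹⁵ A²
I_n = √(1.06×10⁻¹⁵) = 3.26×10⁻⁸ A = 32.6 nA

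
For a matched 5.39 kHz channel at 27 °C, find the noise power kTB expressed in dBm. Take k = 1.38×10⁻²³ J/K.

T = 27 °C + 273.15 = 300.15 K
P_n = kTB = 1.38×10⁻²³ × 300.15 × 5.39×10³ = 2.23×10⁻¹⁷ W
In dBm: 10 log₁₀(2.23×10⁻¹⁷ / 10⁻³) = −136.5 dBm

−136.5 dBm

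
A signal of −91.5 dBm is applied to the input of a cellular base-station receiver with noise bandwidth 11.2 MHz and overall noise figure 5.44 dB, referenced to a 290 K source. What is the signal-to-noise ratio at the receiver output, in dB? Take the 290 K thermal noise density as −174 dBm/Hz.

6.6 dB

Noise floor: N = −174 + 10 log₁₀(B) + NF
10 log₁₀(1.12×10⁷) = 70.49 dB
N = −174 + 70.49 + 5.44 = −98.07 dBm
SNR = P_sig − N = −91.5 − (−98.07) = 6.57 dB → 6.6 dB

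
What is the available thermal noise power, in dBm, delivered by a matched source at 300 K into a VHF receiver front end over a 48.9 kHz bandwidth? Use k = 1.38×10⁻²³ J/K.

−126.9 dBm

P_n = kTB = 1.38×10⁻²³ × 300 × 4.89×10⁴ = 2.02×10⁻¹⁶ W
In dBm: 10 log₁₀(2.02×10⁻¹⁶ / 10⁻³) = −126.9 dBm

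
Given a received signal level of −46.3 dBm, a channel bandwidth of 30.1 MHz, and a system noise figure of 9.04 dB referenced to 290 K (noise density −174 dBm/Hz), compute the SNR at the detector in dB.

Noise floor: N = −174 + 10 log₁₀(B) + NF
10 log₁₀(3.01×10⁷) = 74.79 dB
N = −174 + 74.79 + 9.04 = −90.17 dBm
SNR = P_sig − N = −46.3 − (−90.17) = 43.87 dB → 43.9 dB

43.9 dB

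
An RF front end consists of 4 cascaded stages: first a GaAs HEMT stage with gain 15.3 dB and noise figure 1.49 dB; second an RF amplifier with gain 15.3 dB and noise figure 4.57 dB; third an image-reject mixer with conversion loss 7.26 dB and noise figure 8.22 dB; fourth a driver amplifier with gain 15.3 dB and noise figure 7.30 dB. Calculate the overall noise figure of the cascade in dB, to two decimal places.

Convert to linear (a loss of L dB is a gain of −L dB): F_i = 10^(NF_i/10), G_i = 10^(G_i,dB/10)
  Stage 1: F_1 = 10^(1.49/10) = 1.409, G_1 = 10^(15.3/10) = 33.88
  Stage 2: F_2 = 10^(4.57/10) = 2.864, G_2 = 10^(15.3/10) = 33.88
  Stage 3: F_3 = 10^(8.22/10) = 6.637, G_3 = 10^(−7.26/10) = 0.1879
  Stage 4: F_4 = 10^(7.30/10) = 5.370, G_4 = 10^(15.3/10) = 33.88
Friis cascade:
  F = 1.409 + (2.864 − 1)/33.88 + (6.637 − 1)/1148 + (5.370 − 1)/215.8 = 1.489
NF = 10 log₁₀(1.489) = 1.73 dB

1.73 dB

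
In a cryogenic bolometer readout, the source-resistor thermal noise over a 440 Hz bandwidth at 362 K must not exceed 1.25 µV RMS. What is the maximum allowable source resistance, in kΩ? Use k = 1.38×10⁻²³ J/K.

Johnson–Nyquist: V_n = √(4kTRB) ⇒ R = V_n² / (4kTB)
4kTB = 4 × 1.38×10⁻²³ × 362 × 4.40×10² = 8.79×10⁻¹⁸
R = (1.25×10⁻⁶)² / 8.79×10⁻¹⁸ = 1.78×10⁵ Ω = 178 kΩ

178 kΩ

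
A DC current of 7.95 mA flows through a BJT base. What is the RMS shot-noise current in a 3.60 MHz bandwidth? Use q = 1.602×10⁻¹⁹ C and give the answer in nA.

95.8 nA

I_n = √(2qI·B)
2qI·B = 2 × 1.602×10⁻¹⁹ × 7.95×10⁻³ × 3.60×10⁶ = 9.17×10⁻¹⁵ A²
I_n = √(9.17×10⁻¹⁵) = 9.58×10⁻⁸ A = 95.8 nA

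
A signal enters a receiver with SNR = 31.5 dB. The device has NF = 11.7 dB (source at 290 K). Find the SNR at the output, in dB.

By definition F = SNR_in/SNR_out, so in dB: SNR_out = SNR_in − NF
SNR_out = 31.5 − 11.7 = 19.8 dB

19.8 dB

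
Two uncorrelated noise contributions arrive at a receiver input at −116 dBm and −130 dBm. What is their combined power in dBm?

Convert to linear, add, convert back:
P₁ = 2.51×10⁻¹⁵ W, P₂ = 1.00×10⁻¹⁶ W
P_tot = 2.61×10⁻¹⁵ W → 10 log₁₀(P_tot / 10⁻³) = −115.8 dBm

−115.8 dBm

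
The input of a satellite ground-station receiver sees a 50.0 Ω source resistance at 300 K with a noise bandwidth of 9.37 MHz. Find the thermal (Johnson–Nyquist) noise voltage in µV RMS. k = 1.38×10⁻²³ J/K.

V_n = √(4kTRB)
4kTRB = 4 × 1.38×10⁻²³ × 300 × 5.00×10¹ × 9.37×10⁶ = 7.76×10⁻¹² V²
V_n = √(7.76×10⁻¹²) = 2.79×10⁻⁶ V = 2.79 µV

2.79 µV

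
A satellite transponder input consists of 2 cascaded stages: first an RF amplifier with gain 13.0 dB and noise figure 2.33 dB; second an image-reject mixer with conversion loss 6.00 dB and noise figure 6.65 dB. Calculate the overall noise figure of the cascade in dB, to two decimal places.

Convert to linear (a loss of L dB is a gain of −L dB): F_i = 10^(NF_i/10), G_i = 10^(G_i,dB/10)
  Stage 1: F_1 = 10^(2.33/10) = 1.710, G_1 = 10^(13.0/10) = 19.95
  Stage 2: F_2 = 10^(6.65/10) = 4.624, G_2 = 10^(−6.00/10) = 0.2512
Friis cascade:
  F = 1.710 + (4.624 − 1)/19.95 = 1.892
NF = 10 log₁₀(1.892) = 2.77 dB

2.77 dB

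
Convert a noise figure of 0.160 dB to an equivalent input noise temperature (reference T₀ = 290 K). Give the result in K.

F = 10^(0.160/10) = 1.03753
T_e = (F − 1)·T₀ = (1.03753 − 1) × 290 = 10.9 K

10.9 K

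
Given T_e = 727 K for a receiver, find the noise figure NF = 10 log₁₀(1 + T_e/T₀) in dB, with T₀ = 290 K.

5.45 dB

F = 1 + T_e/T₀ = 1 + 727/290 = 3.5069
NF = 10 log₁₀(3.5069) = 5.45 dB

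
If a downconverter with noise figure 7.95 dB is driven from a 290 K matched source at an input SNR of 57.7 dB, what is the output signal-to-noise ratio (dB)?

By definition F = SNR_in/SNR_out, so in dB: SNR_out = SNR_in − NF
SNR_out = 57.7 − 7.95 = 49.75 dB

49.75 dB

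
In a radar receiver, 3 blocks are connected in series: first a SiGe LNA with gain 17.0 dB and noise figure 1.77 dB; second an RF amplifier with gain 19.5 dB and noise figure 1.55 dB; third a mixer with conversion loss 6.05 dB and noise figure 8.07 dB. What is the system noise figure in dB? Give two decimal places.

Convert to linear (a loss of L dB is a gain of −L dB): F_i = 10^(NF_i/10), G_i = 10^(G_i,dB/10)
  Stage 1: F_1 = 10^(1.77/10) = 1.503, G_1 = 10^(17.0/10) = 50.12
  Stage 2: F_2 = 10^(1.55/10) = 1.429, G_2 = 10^(19.5/10) = 89.13
  Stage 3: F_3 = 10^(8.07/10) = 6.412, G_3 = 10^(−6.05/10) = 0.2483
Friis cascade:
  F = 1.503 + (1.429 − 1)/50.12 + (6.412 − 1)/4467 = 1.513
NF = 10 log₁₀(1.513) = 1.80 dB

1.80 dB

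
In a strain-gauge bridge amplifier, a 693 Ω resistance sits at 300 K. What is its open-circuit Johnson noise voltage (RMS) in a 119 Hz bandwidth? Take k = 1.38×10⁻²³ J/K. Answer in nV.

V_n = √(4kTRB)
4kTRB = 4 × 1.38×10⁻²³ × 300 × 6.93×10² × 1.19×10² = 1.37×10⁻¹⁵ V²
V_n = √(1.37×10⁻¹⁵) = 3.70×10⁻⁸ V = 37.0 nV

37.0 nV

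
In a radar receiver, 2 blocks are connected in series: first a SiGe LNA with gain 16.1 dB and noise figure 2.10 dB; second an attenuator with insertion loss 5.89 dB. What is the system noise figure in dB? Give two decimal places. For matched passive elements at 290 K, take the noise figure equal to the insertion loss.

Convert to linear (a loss of L dB is a gain of −L dB): F_i = 10^(NF_i/10), G_i = 10^(G_i,dB/10)
  Stage 1: F_1 = 10^(2.10/10) = 1.622, G_1 = 10^(16.1/10) = 40.74
  Stage 2: F_2 = 10^(5.89/10) = 3.882, G_2 = 10^(−5.89/10) = 0.2576
Friis cascade:
  F = 1.622 + (3.882 − 1)/40.74 = 1.693
NF = 10 log₁₀(1.693) = 2.29 dB

2.29 dB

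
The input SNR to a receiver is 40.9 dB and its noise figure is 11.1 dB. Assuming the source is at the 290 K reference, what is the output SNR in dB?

29.8 dB

By definition F = SNR_in/SNR_out, so in dB: SNR_out = SNR_in − NF
SNR_out = 40.9 − 11.1 = 29.8 dB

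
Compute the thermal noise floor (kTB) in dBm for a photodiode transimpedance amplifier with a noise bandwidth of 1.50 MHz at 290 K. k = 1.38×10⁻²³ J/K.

−112.2 dBm

P_n = kTB = 1.38×10⁻²³ × 290 × 1.50×10⁶ = 6.00×10⁻¹⁵ W
In dBm: 10 log₁₀(6.00×10⁻¹⁵ / 10⁻³) = −112.2 dBm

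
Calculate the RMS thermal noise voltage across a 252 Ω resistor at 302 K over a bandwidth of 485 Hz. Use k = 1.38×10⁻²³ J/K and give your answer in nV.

V_n = √(4kTRB)
4kTRB = 4 × 1.38×10⁻²³ × 302 × 2.52×10² × 4.85×10² = 2.04×10⁻¹⁵ V²
V_n = √(2.04×10⁻¹⁵) = 4.51×10⁻⁸ V = 45.1 nV

45.1 nV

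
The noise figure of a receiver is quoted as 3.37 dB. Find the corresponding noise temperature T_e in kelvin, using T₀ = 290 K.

F = 10^(3.37/10) = 2.1727
T_e = (F − 1)·T₀ = (2.1727 − 1) × 290 = 340 K

340 K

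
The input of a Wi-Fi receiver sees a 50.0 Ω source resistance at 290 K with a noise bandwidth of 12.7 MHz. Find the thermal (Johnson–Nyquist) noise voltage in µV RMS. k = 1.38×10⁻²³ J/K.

V_n = √(4kTRB)
4kTRB = 4 × 1.38×10⁻²³ × 290 × 5.00×10¹ × 1.27×10⁷ = 1.02×10⁻¹¹ V²
V_n = √(1.02×10⁻¹¹) = 3.19×10⁻⁶ V = 3.19 µV

3.19 µV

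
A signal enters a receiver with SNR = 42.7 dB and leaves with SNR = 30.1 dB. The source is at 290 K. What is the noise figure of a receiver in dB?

NF (dB) = SNR_in(dB) − SNR_out(dB) when the source is at T₀
NF = 42.7 − 30.1 = 12.6 dB

12.6 dB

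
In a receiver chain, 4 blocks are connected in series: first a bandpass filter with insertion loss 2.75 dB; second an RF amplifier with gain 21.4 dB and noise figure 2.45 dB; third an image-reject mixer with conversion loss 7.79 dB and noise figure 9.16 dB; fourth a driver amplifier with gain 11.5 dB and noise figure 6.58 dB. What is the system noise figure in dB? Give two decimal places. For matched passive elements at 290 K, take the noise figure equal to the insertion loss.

5.68 dB

Convert to linear (a loss of L dB is a gain of −L dB): F_i = 10^(NF_i/10), G_i = 10^(G_i,dB/10)
  Stage 1: F_1 = 10^(2.75/10) = 1.884, G_1 = 10^(−2.75/10) = 0.5309
  Stage 2: F_2 = 10^(2.45/10) = 1.758, G_2 = 10^(21.4/10) = 138.0
  Stage 3: F_3 = 10^(9.16/10) = 8.241, G_3 = 10^(−7.79/10) = 0.1663
  Stage 4: F_4 = 10^(6.58/10) = 4.550, G_4 = 10^(11.5/10) = 14.13
Friis cascade:
  F = 1.884 + (1.758 − 1)/0.5309 + (8.241 − 1)/73.28 + (4.550 − 1)/12.19 = 3.701
NF = 10 log₁₀(3.701) = 5.68 dB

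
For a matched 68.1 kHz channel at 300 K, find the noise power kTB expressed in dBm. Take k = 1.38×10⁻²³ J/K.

P_n = kTB = 1.38×10⁻²³ × 300 × 6.81×10⁴ = 2.82×10⁻¹⁶ W
In dBm: 10 log₁₀(2.82×10⁻¹⁶ / 10⁻³) = −125.5 dBm

−125.5 dBm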